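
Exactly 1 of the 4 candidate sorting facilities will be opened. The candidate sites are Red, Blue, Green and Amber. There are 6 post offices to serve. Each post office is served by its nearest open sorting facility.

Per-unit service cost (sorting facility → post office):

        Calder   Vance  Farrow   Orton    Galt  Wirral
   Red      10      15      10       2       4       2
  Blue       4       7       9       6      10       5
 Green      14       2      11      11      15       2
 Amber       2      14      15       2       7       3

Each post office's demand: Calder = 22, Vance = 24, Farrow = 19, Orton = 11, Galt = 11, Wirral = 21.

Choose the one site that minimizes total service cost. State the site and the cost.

With exactly 1 open, each post office uses its cheapest among the chosen.
{Blue}: Calder→Blue 4·22=88, Vance→Blue 7·24=168, Farrow→Blue 9·19=171, Orton→Blue 6·11=66, Galt→Blue 10·11=110, Wirral→Blue 5·21=105. Service cost 708.
{Amber}: service cost 827
{Red}: service cost 878
Among all 4 size-1 choices, {Blue} is lowest.

Choose Blue only; total service cost 708.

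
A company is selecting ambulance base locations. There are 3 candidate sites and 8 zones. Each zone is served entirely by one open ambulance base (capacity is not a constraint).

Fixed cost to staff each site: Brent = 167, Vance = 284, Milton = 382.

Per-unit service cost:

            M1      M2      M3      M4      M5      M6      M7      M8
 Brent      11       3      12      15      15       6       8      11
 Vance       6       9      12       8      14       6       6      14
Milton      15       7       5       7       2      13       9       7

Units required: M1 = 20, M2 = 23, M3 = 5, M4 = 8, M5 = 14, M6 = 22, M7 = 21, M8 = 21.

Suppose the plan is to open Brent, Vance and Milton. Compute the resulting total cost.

Each zone is assigned to its cheapest site among the open ones.
{Brent, Vance, Milton}: M1→Vance 6·20=120, M2→Brent 3·23=69, M3→Milton 5·5=25, M4→Milton 7·8=56, M5→Milton 2·14=28, M6→Brent 6·22=132, M7→Vance 6·21=126, M8→Milton 7·21=147. Service 703; fixed 833; total 1536.

Total cost: 1536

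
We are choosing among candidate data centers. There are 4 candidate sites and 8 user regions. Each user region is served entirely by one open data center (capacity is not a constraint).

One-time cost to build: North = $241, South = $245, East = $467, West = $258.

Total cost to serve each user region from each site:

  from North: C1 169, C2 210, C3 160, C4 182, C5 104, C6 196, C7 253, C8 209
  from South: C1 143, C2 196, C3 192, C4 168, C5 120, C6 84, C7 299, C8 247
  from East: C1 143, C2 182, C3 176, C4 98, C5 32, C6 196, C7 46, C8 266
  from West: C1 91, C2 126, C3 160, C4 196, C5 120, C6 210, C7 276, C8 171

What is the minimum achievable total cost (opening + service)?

For any fixed open set, each user region goes to its cheapest open site; total = fixed + service.
{East}: C1→East 143, C2→East 182, C3→East 176, C4→East 98, C5→East 32, C6→East 196, C7→East 46, C8→East 266. Service 1139; fixed 467; total 1606.
{West}: C1→West 91, C2→West 126, C3→West 160, C4→West 196, C5→West 120, C6→West 210, C7→West 276, C8→West 171. Service 1350; fixed 258; total 1608.
{East, West}: C1→West 91, C2→West 126, C3→West 160, C4→East 98, C5→East 32, C6→East 196, C7→East 46, C8→West 171. Service 920; fixed 725; total 1645.
{North, South, East, West}: service 808 + fixed 1211 = 2019
No other subset beats 1606.

Minimum total cost: 1606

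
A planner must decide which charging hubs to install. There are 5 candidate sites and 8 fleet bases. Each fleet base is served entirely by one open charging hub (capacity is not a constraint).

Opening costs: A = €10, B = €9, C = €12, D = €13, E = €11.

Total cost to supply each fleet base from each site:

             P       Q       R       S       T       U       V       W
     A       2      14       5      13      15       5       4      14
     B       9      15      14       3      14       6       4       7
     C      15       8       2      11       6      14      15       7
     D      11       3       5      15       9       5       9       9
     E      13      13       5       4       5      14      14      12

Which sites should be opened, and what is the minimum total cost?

For any fixed open set, each fleet base goes to its cheapest open site; total = fixed + service.
{B, C}: P→B 9, Q→C 8, R→C 2, S→B 3, T→C 6, U→B 6, V→B 4, W→B 7. Service 45; fixed 21; total 66.
{A, C}: P→A 2, Q→C 8, R→C 2, S→C 11, T→C 6, U→A 5, V→A 4, W→C 7. Service 45; fixed 22; total 67.
{B, D}: service 45 + fixed 22 = 67
{A, B, C, D, E}: service 31 + fixed 55 = 86
No other subset beats 66.

Open B and C; minimum total cost 66.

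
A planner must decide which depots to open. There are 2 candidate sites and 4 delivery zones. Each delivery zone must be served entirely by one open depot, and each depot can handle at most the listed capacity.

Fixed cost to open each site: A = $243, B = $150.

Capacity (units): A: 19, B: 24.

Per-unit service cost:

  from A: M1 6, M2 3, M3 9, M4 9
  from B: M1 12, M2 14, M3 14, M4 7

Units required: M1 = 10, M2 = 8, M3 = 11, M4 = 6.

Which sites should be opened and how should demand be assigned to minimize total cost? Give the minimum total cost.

Open {A, B}: M1→A 6·10=60, M2→A 3·8=24, M3→B 14·11=154, M4→B 7·6=42.
Loads: A carries 18/19, B carries 17/24. Service 280; fixed 393; total 673.
Next best feasible plan costs 678.

Minimum total cost: 673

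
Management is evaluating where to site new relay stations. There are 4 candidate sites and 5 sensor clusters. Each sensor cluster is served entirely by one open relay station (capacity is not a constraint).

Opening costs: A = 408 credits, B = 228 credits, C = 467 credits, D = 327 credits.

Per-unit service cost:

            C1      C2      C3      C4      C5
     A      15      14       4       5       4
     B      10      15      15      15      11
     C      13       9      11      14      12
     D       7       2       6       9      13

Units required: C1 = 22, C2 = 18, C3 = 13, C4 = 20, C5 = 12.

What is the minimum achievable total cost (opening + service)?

Minimum total cost: 931

For any fixed open set, each sensor cluster goes to its cheapest open site; total = fixed + service.
{D}: C1→D 7·22=154, C2→D 2·18=36, C3→D 6·13=78, C4→D 9·20=180, C5→D 13·12=156. Service 604; fixed 327; total 931.
{A, D}: service 390 + fixed 735 = 1125
{B, D}: service 580 + fixed 555 = 1135
{A, B, C, D}: C1→D 7·22=154, C2→D 2·18=36, C3→A 4·13=52, C4→A 5·20=100, C5→A 4·12=48. Service 390; fixed 1430; total 1820.
(All 15 nonempty subsets were checked; D only is lowest.)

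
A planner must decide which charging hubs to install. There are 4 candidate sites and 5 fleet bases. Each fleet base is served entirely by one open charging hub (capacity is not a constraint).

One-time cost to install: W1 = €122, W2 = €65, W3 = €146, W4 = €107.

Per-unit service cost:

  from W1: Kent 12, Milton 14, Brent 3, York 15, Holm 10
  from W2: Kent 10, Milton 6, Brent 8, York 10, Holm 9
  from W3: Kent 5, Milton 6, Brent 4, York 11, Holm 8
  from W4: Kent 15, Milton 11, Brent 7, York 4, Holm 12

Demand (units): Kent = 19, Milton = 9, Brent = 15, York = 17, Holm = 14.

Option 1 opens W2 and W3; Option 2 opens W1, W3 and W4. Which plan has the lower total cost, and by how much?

Option 1: {W2, W3}: Kent→W3 5·19=95, Milton→W2 6·9=54, Brent→W3 4·15=60, York→W2 10·17=170, Holm→W3 8·14=112. Service 491; fixed 211; total 702.
Option 2: {W1, W3, W4}: Kent→W3 5·19=95, Milton→W3 6·9=54, Brent→W1 3·15=45, York→W4 4·17=68, Holm→W3 8·14=112. Service 374; fixed 375; total 749.
Difference: |702 − 749| = 47.

Option 1 is cheaper by 47.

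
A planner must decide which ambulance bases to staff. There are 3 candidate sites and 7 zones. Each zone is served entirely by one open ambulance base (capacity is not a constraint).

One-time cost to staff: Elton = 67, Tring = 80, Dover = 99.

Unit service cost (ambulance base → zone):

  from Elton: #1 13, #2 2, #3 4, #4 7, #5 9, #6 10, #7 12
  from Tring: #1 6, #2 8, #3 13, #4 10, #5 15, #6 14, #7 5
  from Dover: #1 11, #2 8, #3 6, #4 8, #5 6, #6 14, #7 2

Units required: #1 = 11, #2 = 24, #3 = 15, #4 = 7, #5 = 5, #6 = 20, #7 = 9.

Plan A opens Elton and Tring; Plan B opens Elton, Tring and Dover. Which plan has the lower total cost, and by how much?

Plan A is cheaper by 57.

Plan A: {Elton, Tring}: #1→Tring 6·11=66, #2→Elton 2·24=48, #3→Elton 4·15=60, #4→Elton 7·7=49, #5→Elton 9·5=45, #6→Elton 10·20=200, #7→Tring 5·9=45. Service 513; fixed 147; total 660.
Plan B: {Elton, Tring, Dover}: #1→Tring 6·11=66, #2→Elton 2·24=48, #3→Elton 4·15=60, #4→Elton 7·7=49, #5→Dover 6·5=30, #6→Elton 10·20=200, #7→Dover 2·9=18. Service 471; fixed 246; total 717.
Difference: |660 − 717| = 57.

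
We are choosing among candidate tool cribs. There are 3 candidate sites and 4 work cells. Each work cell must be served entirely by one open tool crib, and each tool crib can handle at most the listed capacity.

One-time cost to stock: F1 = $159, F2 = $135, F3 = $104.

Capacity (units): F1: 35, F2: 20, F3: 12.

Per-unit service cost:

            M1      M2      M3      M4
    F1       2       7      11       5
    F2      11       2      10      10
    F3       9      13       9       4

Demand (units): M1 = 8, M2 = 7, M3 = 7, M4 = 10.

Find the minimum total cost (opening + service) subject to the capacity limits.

Open {F1}: M1→F1 2·8=16, M2→F1 7·7=49, M3→F1 11·7=77, M4→F1 5·10=50.
Loads: F1 carries 32/35. Service 192; fixed 159; total 351.
Next best feasible plan costs 441.

Minimum total cost: 351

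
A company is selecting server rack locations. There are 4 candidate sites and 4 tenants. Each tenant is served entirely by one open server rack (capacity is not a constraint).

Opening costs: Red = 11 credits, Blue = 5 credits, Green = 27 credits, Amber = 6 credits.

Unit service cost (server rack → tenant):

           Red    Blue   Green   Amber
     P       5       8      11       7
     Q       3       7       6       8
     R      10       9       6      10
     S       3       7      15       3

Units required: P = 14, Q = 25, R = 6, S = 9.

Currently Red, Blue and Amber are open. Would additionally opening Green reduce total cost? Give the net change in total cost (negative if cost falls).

Current service cost with {Red, Blue, Amber}: 226.
Adding Green: each tenant re-picks its cheapest; new service cost 208, saving 18.
Extra fixed cost: 27. Net change = 27 − 18 = 9.
(Totals: 248 → 257.)

No — net change +9 (cost rises by 9).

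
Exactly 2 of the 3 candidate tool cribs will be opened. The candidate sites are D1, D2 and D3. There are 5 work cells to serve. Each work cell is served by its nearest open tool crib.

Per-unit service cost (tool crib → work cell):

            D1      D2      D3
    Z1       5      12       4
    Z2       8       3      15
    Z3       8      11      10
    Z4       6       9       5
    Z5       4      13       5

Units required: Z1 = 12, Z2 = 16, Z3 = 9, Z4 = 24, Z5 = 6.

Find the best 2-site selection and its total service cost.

With exactly 2 open, each work cell uses its cheapest among the chosen.
{D2, D3}: Z1→D3 4·12=48, Z2→D2 3·16=48, Z3→D3 10·9=90, Z4→D3 5·24=120, Z5→D3 5·6=30. Service cost 336.
{D1, D2}: service cost 348
{D1, D3}: service cost 392
Among all 3 size-2 choices, {D2, D3} is lowest.

Choose D2 and D3; total service cost 336.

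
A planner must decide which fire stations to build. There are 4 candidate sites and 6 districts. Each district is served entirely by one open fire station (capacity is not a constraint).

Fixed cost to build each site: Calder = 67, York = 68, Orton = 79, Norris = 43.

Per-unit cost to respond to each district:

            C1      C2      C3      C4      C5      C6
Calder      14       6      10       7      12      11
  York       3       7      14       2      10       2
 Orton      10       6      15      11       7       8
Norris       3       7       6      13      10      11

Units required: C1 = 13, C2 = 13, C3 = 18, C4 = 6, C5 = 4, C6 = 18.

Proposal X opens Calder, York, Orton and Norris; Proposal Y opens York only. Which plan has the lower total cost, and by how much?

Proposal Y is cheaper by 20.

Proposal X: {Calder, York, Orton, Norris}: C1→York 3·13=39, C2→Calder 6·13=78, C3→Norris 6·18=108, C4→York 2·6=12, C5→Orton 7·4=28, C6→York 2·18=36. Service 301; fixed 257; total 558.
Proposal Y: {York}: C1→York 3·13=39, C2→York 7·13=91, C3→York 14·18=252, C4→York 2·6=12, C5→York 10·4=40, C6→York 2·18=36. Service 470; fixed 68; total 538.
Difference: |558 − 538| = 20.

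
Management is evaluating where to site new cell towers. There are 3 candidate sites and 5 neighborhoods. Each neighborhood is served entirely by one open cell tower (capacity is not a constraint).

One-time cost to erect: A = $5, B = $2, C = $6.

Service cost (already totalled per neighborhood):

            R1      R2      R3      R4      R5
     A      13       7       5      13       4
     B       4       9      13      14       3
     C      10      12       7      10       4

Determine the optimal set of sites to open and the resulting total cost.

For any fixed open set, each neighborhood goes to its cheapest open site; total = fixed + service.
{A, B}: R1→B 4, R2→A 7, R3→A 5, R4→A 13, R5→B 3. Service 32; fixed 7; total 39.
{B, C}: service 33 + fixed 8 = 41
{A, B, C}: service 29 + fixed 13 = 42
{B}: R1→B 4, R2→B 9, R3→B 13, R4→B 14, R5→B 3. Service 43; fixed 2; total 45.
(All 7 nonempty subsets were checked; A and B is lowest.)

Open A and B; minimum total cost 39.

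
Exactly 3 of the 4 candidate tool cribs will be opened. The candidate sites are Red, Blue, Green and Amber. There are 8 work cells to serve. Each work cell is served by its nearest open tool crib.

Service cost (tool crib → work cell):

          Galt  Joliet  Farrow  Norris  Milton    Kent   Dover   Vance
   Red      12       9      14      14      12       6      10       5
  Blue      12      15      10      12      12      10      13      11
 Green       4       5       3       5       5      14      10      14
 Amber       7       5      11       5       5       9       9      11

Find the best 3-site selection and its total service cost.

With exactly 3 open, each work cell uses its cheapest among the chosen.
{Red, Green, Amber}: Galt→Green 4, Joliet→Green 5, Farrow→Green 3, Norris→Green 5, Milton→Green 5, Kent→Red 6, Dover→Amber 9, Vance→Red 5. Service cost 42.
{Red, Blue, Green}: service cost 43
{Blue, Green, Amber}: service cost 51
Among all 4 size-3 choices, {Red, Green, Amber} is lowest.

Choose Red, Green and Amber; total service cost 42.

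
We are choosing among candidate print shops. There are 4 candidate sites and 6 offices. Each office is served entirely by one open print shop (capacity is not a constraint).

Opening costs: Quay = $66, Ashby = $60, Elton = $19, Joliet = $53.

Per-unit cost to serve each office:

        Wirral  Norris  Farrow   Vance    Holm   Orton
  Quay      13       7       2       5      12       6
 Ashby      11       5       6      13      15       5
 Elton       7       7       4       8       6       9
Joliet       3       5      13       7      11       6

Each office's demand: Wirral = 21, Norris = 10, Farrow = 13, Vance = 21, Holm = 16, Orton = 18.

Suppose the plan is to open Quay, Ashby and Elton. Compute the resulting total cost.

Each office is assigned to its cheapest site among the open ones.
{Quay, Ashby, Elton}: Wirral→Elton 7·21=147, Norris→Ashby 5·10=50, Farrow→Quay 2·13=26, Vance→Quay 5·21=105, Holm→Elton 6·16=96, Orton→Ashby 5·18=90. Service 514; fixed 145; total 659.

Total cost: 659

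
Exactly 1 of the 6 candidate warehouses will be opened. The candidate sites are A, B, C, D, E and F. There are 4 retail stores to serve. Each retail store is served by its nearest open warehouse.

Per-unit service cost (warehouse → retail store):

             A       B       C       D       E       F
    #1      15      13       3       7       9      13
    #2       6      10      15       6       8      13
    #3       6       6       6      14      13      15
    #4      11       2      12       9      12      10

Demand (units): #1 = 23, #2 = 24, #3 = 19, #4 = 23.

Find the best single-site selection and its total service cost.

Choose B only; total service cost 699.

With exactly 1 open, each retail store uses its cheapest among the chosen.
{B}: #1→B 13·23=299, #2→B 10·24=240, #3→B 6·19=114, #4→B 2·23=46. Service cost 699.
{D}: service cost 778
{C}: service cost 819
Among all 6 size-1 choices, {B} is lowest.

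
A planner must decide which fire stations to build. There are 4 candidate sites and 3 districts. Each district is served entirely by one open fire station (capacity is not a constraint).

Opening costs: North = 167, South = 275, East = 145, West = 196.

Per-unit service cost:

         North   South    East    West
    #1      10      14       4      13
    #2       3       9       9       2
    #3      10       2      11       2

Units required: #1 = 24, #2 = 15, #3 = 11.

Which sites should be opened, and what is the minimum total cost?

For any fixed open set, each district goes to its cheapest open site; total = fixed + service.
{East, West}: #1→East 4·24=96, #2→West 2·15=30, #3→West 2·11=22. Service 148; fixed 341; total 489.
{East}: service 352 + fixed 145 = 497
{West}: service 364 + fixed 196 = 560
{North, South, East, West}: service 148 + fixed 783 = 931
(All 15 nonempty subsets were checked; East and West is lowest.)

Open East and West; minimum total cost 489.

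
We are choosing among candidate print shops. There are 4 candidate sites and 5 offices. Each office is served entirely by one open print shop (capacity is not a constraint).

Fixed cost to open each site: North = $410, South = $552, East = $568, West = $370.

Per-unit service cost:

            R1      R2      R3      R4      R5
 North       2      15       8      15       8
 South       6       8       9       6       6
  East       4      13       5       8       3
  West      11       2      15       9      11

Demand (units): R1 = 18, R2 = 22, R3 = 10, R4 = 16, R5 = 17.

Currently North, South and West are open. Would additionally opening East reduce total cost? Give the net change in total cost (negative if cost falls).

No — net change +487 (cost rises by 487).

Current service cost with {North, South, West}: 358.
Adding East: each office re-picks its cheapest; new service cost 277, saving 81.
Extra fixed cost: 568. Net change = 568 − 81 = 487.
(Totals: 1690 → 2177.)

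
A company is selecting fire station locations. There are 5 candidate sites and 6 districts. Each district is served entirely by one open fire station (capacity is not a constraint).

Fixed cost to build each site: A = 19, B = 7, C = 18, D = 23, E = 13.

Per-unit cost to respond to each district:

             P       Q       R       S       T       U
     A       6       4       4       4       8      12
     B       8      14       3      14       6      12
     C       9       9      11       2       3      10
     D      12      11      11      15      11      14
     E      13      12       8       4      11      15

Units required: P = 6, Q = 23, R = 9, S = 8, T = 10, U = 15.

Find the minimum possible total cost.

For any fixed open set, each district goes to its cheapest open site; total = fixed + service.
{A, B, C}: P→A 6·6=36, Q→A 4·23=92, R→B 3·9=27, S→C 2·8=16, T→C 3·10=30, U→C 10·15=150. Service 351; fixed 44; total 395.
{A, C}: P→A 6·6=36, Q→A 4·23=92, R→A 4·9=36, S→C 2·8=16, T→C 3·10=30, U→C 10·15=150. Service 360; fixed 37; total 397.
{A, B, C, E}: P→A 6·6=36, Q→A 4·23=92, R→B 3·9=27, S→C 2·8=16, T→C 3·10=30, U→C 10·15=150. Service 351; fixed 57; total 408.
{A, B, C, D, E}: P→A 6·6=36, Q→A 4·23=92, R→B 3·9=27, S→C 2·8=16, T→C 3·10=30, U→C 10·15=150. Service 351; fixed 80; total 431.
No other subset beats 395.

Minimum total cost: 395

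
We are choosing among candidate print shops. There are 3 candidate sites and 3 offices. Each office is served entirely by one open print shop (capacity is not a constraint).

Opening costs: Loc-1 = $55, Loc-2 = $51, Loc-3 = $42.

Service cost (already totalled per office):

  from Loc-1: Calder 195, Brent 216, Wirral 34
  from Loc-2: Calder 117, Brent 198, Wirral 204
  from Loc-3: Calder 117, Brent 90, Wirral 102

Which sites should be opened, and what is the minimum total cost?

Open Loc-1 and Loc-3; minimum total cost 338.

For any fixed open set, each office goes to its cheapest open site; total = fixed + service.
{Loc-1, Loc-3}: Calder→Loc-3 117, Brent→Loc-3 90, Wirral→Loc-1 34. Service 241; fixed 97; total 338.
{Loc-3}: Calder→Loc-3 117, Brent→Loc-3 90, Wirral→Loc-3 102. Service 309; fixed 42; total 351.
{Loc-1, Loc-2, Loc-3}: service 241 + fixed 148 = 389
No other subset beats 338.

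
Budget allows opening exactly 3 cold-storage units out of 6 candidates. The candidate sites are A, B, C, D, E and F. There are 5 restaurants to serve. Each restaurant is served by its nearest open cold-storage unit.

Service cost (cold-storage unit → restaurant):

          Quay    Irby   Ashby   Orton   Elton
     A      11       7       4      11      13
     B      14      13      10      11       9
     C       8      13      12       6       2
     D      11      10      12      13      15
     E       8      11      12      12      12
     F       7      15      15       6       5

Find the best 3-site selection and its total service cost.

Choose A, C and F; total service cost 26.

With exactly 3 open, each restaurant uses its cheapest among the chosen.
{A, C, F}: Quay→F 7, Irby→A 7, Ashby→A 4, Orton→C 6, Elton→C 2. Service cost 26.
{A, B, C}: service cost 27
{A, C, D}: service cost 27
Among all 20 size-3 choices, {A, C, F} is lowest.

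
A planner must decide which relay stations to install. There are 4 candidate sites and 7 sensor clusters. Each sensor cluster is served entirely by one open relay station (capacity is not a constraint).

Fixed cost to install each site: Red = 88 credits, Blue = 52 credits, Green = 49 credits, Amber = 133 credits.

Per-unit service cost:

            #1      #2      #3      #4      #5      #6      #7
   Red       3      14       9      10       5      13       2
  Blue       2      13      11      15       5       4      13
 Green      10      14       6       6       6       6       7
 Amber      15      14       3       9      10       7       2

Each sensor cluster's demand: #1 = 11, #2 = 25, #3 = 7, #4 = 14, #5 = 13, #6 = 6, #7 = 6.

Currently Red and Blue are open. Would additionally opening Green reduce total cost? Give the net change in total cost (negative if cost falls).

Current service cost with {Red, Blue}: 651.
Adding Green: each sensor cluster re-picks its cheapest; new service cost 574, saving 77.
Extra fixed cost: 49. Net change = 49 − 77 = -28.
(Totals: 791 → 763.)

Yes — net change −28 (cost falls by 28).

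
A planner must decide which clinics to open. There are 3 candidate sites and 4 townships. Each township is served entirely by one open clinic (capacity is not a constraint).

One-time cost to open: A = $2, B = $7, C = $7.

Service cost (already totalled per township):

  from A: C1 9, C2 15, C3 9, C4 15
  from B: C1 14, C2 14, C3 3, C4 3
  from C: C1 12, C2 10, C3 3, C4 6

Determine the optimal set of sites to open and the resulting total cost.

Open A and C; minimum total cost 37.

For any fixed open set, each township goes to its cheapest open site; total = fixed + service.
{A, C}: C1→A 9, C2→C 10, C3→C 3, C4→C 6. Service 28; fixed 9; total 37.
{A, B}: C1→A 9, C2→B 14, C3→B 3, C4→B 3. Service 29; fixed 9; total 38.
{C}: service 31 + fixed 7 = 38
{A, B, C}: service 25 + fixed 16 = 41
No other subset beats 37.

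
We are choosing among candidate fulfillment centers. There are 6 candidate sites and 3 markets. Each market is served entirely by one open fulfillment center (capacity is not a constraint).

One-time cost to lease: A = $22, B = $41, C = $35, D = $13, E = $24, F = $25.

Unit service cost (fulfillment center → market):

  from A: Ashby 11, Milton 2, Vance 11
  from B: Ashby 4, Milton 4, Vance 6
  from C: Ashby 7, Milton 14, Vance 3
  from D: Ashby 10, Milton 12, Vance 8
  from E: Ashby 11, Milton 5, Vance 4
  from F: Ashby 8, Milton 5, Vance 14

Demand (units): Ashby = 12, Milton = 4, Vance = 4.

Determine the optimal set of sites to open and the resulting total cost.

Open B only; minimum total cost 129.

For any fixed open set, each market goes to its cheapest open site; total = fixed + service.
{B}: Ashby→B 4·12=48, Milton→B 4·4=16, Vance→B 6·4=24. Service 88; fixed 41; total 129.
{B, D}: service 88 + fixed 54 = 142
{A, B}: service 80 + fixed 63 = 143
{A, B, C, D, E, F}: service 68 + fixed 160 = 228
No other subset beats 129.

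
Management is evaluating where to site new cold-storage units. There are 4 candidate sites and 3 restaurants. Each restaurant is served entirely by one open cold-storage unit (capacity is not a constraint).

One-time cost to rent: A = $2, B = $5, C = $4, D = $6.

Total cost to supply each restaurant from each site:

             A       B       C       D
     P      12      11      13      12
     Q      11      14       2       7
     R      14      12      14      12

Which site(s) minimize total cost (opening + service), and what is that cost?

Open C only; minimum total cost 33.

For any fixed open set, each restaurant goes to its cheapest open site; total = fixed + service.
{C}: P→C 13, Q→C 2, R→C 14. Service 29; fixed 4; total 33.
{A, C}: P→A 12, Q→C 2, R→A 14. Service 28; fixed 6; total 34.
{B, C}: service 25 + fixed 9 = 34
{A, B, C, D}: service 25 + fixed 17 = 42
No other subset beats 33.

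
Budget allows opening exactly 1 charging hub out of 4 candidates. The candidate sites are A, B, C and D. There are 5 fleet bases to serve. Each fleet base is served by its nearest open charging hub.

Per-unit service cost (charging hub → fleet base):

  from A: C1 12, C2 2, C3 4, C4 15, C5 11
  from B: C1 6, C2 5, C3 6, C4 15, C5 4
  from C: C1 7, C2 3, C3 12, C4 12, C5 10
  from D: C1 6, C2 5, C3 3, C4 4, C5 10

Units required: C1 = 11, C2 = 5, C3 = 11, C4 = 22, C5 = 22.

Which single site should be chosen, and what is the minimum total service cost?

Choose D only; total service cost 432.

With exactly 1 open, each fleet base uses its cheapest among the chosen.
{D}: C1→D 6·11=66, C2→D 5·5=25, C3→D 3·11=33, C4→D 4·22=88, C5→D 10·22=220. Service cost 432.
{B}: service cost 575
{C}: service cost 708
Among all 4 size-1 choices, {D} is lowest.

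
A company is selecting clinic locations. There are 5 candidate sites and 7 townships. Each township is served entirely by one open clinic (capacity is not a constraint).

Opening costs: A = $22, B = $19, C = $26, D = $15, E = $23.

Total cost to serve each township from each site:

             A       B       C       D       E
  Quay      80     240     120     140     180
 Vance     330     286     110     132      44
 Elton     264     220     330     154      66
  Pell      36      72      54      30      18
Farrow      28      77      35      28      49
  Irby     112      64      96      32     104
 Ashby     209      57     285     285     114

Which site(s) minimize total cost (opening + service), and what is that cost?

Open A, B, D and E; minimum total cost 404.

For any fixed open set, each township goes to its cheapest open site; total = fixed + service.
{A, B, D, E}: Quay→A 80, Vance→E 44, Elton→E 66, Pell→E 18, Farrow→A 28, Irby→D 32, Ashby→B 57. Service 325; fixed 79; total 404.
{A, B, E}: service 357 + fixed 64 = 421
{A, B, C, D, E}: service 325 + fixed 105 = 430
{D}: Quay→D 140, Vance→D 132, Elton→D 154, Pell→D 30, Farrow→D 28, Irby→D 32, Ashby→D 285. Service 801; fixed 15; total 816.
No other subset beats 404.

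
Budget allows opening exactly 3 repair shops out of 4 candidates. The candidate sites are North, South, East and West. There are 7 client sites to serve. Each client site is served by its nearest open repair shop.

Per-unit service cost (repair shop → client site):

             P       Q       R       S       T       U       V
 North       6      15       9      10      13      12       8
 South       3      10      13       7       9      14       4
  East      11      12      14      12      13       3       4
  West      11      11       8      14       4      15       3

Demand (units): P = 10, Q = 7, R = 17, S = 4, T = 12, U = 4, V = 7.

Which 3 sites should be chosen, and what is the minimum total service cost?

Choose South, East and West; total service cost 345.

With exactly 3 open, each client site uses its cheapest among the chosen.
{South, East, West}: P→South 3·10=30, Q→South 10·7=70, R→West 8·17=136, S→South 7·4=28, T→West 4·12=48, U→East 3·4=12, V→West 3·7=21. Service cost 345.
{North, South, West}: service cost 381
{North, East, West}: service cost 394
Among all 4 size-3 choices, {South, East, West} is lowest.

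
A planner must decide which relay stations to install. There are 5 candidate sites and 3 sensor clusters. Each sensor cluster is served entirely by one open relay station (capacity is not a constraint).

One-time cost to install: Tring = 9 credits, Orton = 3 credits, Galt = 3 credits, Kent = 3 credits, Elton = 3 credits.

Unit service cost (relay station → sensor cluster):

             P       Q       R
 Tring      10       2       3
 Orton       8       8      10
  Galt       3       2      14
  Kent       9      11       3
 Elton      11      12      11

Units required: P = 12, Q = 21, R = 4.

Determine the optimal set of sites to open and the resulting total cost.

Open Galt and Kent; minimum total cost 96.

For any fixed open set, each sensor cluster goes to its cheapest open site; total = fixed + service.
{Galt, Kent}: P→Galt 3·12=36, Q→Galt 2·21=42, R→Kent 3·4=12. Service 90; fixed 6; total 96.
{Orton, Galt, Kent}: service 90 + fixed 9 = 99
{Galt, Kent, Elton}: service 90 + fixed 9 = 99
{Tring, Orton, Galt, Kent, Elton}: service 90 + fixed 21 = 111
No other subset beats 96.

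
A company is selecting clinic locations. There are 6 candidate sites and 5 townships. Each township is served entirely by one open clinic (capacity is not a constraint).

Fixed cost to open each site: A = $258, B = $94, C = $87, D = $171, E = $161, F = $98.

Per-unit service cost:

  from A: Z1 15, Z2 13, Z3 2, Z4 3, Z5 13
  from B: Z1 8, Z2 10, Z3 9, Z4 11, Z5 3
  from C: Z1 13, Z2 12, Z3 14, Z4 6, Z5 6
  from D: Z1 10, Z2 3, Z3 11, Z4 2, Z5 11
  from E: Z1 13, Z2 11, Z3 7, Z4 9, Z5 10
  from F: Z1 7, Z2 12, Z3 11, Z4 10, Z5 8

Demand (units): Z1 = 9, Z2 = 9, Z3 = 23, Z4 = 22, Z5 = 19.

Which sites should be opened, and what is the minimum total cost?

For any fixed open set, each township goes to its cheapest open site; total = fixed + service.
{B, D}: Z1→B 8·9=72, Z2→D 3·9=27, Z3→B 9·23=207, Z4→D 2·22=44, Z5→B 3·19=57. Service 407; fixed 265; total 672.
{A, B}: service 331 + fixed 352 = 683
{B, C}: Z1→B 8·9=72, Z2→B 10·9=90, Z3→B 9·23=207, Z4→C 6·22=132, Z5→B 3·19=57. Service 558; fixed 181; total 739.
{A, B, C, D, E, F}: service 237 + fixed 869 = 1106
No other subset beats 672.

Open B and D; minimum total cost 672.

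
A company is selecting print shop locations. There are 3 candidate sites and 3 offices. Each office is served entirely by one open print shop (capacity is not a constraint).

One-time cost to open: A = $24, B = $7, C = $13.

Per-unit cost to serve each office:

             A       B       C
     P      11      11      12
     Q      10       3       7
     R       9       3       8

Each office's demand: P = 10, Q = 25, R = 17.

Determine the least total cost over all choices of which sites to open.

Minimum total cost: 243

For any fixed open set, each office goes to its cheapest open site; total = fixed + service.
{B}: P→B 11·10=110, Q→B 3·25=75, R→B 3·17=51. Service 236; fixed 7; total 243.
{B, C}: P→B 11·10=110, Q→B 3·25=75, R→B 3·17=51. Service 236; fixed 20; total 256.
{A, B}: service 236 + fixed 31 = 267
{A, B, C}: service 236 + fixed 44 = 280
(All 7 nonempty subsets were checked; B only is lowest.)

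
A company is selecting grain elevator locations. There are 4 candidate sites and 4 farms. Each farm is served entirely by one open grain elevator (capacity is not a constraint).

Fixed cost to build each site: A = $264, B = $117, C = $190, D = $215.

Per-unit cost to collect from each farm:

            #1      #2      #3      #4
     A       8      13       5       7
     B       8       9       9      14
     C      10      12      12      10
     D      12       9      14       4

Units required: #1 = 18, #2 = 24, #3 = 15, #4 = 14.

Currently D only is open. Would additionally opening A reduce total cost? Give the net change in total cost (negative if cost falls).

No — net change +57 (cost rises by 57).

Current service cost with {D}: 698.
Adding A: each farm re-picks its cheapest; new service cost 491, saving 207.
Extra fixed cost: 264. Net change = 264 − 207 = 57.
(Totals: 913 → 970.)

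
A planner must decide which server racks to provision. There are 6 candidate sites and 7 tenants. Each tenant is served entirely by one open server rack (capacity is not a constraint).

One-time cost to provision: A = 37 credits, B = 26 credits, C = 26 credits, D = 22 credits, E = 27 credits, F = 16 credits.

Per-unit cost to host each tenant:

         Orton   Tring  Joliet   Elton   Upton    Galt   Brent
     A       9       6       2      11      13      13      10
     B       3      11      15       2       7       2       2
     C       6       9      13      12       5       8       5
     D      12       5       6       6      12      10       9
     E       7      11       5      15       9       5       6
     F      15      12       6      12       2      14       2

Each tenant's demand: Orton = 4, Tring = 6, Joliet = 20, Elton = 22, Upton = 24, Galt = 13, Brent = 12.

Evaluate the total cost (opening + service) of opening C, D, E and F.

Each tenant is assigned to its cheapest site among the open ones.
{C, D, E, F}: Orton→C 6·4=24, Tring→D 5·6=30, Joliet→E 5·20=100, Elton→D 6·22=132, Upton→F 2·24=48, Galt→E 5·13=65, Brent→F 2·12=24. Service 423; fixed 91; total 514.

Total cost: 514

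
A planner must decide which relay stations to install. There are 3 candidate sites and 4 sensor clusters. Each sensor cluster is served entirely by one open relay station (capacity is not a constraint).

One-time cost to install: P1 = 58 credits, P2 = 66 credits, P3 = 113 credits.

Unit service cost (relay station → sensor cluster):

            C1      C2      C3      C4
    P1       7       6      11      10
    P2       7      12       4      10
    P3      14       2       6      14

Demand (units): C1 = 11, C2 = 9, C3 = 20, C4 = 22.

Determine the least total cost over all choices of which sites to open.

Minimum total cost: 551

For any fixed open set, each sensor cluster goes to its cheapest open site; total = fixed + service.
{P2}: C1→P2 7·11=77, C2→P2 12·9=108, C3→P2 4·20=80, C4→P2 10·22=220. Service 485; fixed 66; total 551.
{P1, P2}: service 431 + fixed 124 = 555
{P2, P3}: service 395 + fixed 179 = 574
{P1, P2, P3}: C1→P1 7·11=77, C2→P3 2·9=18, C3→P2 4·20=80, C4→P1 10·22=220. Service 395; fixed 237; total 632.
No other subset beats 551.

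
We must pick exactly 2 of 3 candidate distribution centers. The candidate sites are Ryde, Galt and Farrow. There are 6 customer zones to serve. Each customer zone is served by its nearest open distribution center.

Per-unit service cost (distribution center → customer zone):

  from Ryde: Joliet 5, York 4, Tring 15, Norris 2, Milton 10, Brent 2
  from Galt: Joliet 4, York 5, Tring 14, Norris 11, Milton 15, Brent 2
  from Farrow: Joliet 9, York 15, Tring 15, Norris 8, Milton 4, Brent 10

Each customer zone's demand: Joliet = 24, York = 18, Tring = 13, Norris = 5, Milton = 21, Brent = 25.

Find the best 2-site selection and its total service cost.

Choose Ryde and Farrow; total service cost 531.

With exactly 2 open, each customer zone uses its cheapest among the chosen.
{Ryde, Farrow}: Joliet→Ryde 5·24=120, York→Ryde 4·18=72, Tring→Ryde 15·13=195, Norris→Ryde 2·5=10, Milton→Farrow 4·21=84, Brent→Ryde 2·25=50. Service cost 531.
{Galt, Farrow}: service cost 542
{Ryde, Galt}: service cost 620
Among all 3 size-2 choices, {Ryde, Farrow} is lowest.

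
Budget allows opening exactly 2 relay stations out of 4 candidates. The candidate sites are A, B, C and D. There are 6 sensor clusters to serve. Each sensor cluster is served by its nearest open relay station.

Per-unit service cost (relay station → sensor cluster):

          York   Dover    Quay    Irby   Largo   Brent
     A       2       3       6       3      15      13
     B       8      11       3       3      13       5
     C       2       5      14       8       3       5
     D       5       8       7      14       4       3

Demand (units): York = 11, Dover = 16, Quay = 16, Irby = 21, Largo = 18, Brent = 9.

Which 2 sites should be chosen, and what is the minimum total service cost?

With exactly 2 open, each sensor cluster uses its cheapest among the chosen.
{B, C}: York→C 2·11=22, Dover→C 5·16=80, Quay→B 3·16=48, Irby→B 3·21=63, Largo→C 3·18=54, Brent→B 5·9=45. Service cost 312.
{A, C}: service cost 328
{A, D}: service cost 328
Among all 6 size-2 choices, {B, C} is lowest.

Choose B and C; total service cost 312.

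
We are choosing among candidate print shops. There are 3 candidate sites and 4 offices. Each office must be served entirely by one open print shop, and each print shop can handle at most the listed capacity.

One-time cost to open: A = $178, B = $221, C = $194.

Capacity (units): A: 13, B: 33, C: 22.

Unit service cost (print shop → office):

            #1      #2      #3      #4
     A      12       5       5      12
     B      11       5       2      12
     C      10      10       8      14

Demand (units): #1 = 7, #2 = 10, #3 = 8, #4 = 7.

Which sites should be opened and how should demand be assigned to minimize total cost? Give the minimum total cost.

Open {B}: #1→B 11·7=77, #2→B 5·10=50, #3→B 2·8=16, #4→B 12·7=84.
Loads: B carries 32/33. Service 227; fixed 221; total 448.
Next best feasible plan costs 626.

Minimum total cost: 448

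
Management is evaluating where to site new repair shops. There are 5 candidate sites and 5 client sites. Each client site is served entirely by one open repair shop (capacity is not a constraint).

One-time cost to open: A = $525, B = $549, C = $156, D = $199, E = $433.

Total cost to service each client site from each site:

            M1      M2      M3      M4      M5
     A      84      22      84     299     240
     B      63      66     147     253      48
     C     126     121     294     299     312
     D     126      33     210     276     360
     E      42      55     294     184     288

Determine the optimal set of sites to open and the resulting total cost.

For any fixed open set, each client site goes to its cheapest open site; total = fixed + service.
{B}: M1→B 63, M2→B 66, M3→B 147, M4→B 253, M5→B 48. Service 577; fixed 549; total 1126.
{D}: service 1005 + fixed 199 = 1204
{A}: M1→A 84, M2→A 22, M3→A 84, M4→A 299, M5→A 240. Service 729; fixed 525; total 1254.
{A, B, C, D, E}: service 380 + fixed 1862 = 2242
No other subset beats 1126.

Open B only; minimum total cost 1126.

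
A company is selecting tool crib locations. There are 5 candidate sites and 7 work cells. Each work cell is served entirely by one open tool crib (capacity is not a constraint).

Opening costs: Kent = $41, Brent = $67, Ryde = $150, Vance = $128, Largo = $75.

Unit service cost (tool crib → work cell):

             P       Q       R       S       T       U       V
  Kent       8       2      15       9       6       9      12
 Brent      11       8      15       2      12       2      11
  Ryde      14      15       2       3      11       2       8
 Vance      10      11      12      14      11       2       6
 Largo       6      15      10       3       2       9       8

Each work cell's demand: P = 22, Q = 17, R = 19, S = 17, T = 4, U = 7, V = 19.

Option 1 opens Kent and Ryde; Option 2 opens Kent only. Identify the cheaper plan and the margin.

Option 1 is cheaper by 324.

Option 1: {Kent, Ryde}: P→Kent 8·22=176, Q→Kent 2·17=34, R→Ryde 2·19=38, S→Ryde 3·17=51, T→Kent 6·4=24, U→Ryde 2·7=14, V→Ryde 8·19=152. Service 489; fixed 191; total 680.
Option 2: {Kent}: P→Kent 8·22=176, Q→Kent 2·17=34, R→Kent 15·19=285, S→Kent 9·17=153, T→Kent 6·4=24, U→Kent 9·7=63, V→Kent 12·19=228. Service 963; fixed 41; total 1004.
Difference: |680 − 1004| = 324.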